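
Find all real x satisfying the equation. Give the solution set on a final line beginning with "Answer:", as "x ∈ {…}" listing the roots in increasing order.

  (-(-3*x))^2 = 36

Step 1. [(-(-3*x))^2 = 36] 36 ≥ 0, LHS is (·)² — take ±√. So sqrt: -(-3*x) = 6 or -6.
Step 2. [-(-3*x) = 6 or -6] leading − — multiply by −1 ⇒ neg: -3*x = -6 or 6.
Step 3. [-3*x = -6 or 6] LHS = -3·(…); ÷-3 both sides. So div: x = 2 or -2.

Answer: x ∈ {-2, 2}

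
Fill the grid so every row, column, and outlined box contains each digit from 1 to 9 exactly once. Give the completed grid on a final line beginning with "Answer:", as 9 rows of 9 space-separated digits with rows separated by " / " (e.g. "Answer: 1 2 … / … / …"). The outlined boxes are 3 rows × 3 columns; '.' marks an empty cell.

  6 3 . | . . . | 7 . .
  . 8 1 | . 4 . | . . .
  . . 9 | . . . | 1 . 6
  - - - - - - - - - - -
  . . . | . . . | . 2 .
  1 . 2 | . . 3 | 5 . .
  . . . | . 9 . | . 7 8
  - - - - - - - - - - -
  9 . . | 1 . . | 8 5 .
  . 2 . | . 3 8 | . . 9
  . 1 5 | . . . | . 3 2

Step 1. [r5c9∈{4}] nothing but 4 survives at r5c9. So r5c9=4.
Step 2. [r8c4∈{4,5,6,7}] 5 has one home in row 8: r8c4. So r8c4=5.
Step 3. [r6c6∈{1,2,4,5,6}] r6c6 is the only open cell in row 6 admitting 1. So r6c6=1.
Step 4. [r1c3∈{4}] r1c3 has the single candidate 4 ⇒ r1c3=4.
Step 5. [r4c3∈{3,6,7,8}] across col 3, 8 lands solely at r4c3. So r4c3=8.
Step 6. [r2c7∈{2,3,9}] 2 has one home in col 7: r2c7. So r2c7=2.
Step 7. [r3c1∈{2,5,7}] col 1 places 2 nowhere but r3c1 ⇒ r3c1=2.
Step 8. [r7c9∈{7}] r7c9 has the single candidate 7 ⇒ r7c9=7.
Step 9. [r2c8∈{9}] r2c8 is down to just 9, so r2c8=9.
Step 10. [r5c8∈{6}] only 6 remains possible at r5c8, so r5c8=6.
Step 11. [r6c7∈{3}] r6c7 is down to just 3, so r6c7=3.
Step 12. [r6c3∈{6}] r6c3 is down to just 6 ⇒ r6c3=6.
Step 13. [r1c8∈{8}] r1c8 has the single candidate 8 ⇒ r1c8=8.
Step 14. [r1c9∈{5}] r1c9's peers cover all but 5. So r1c9=5.
Step 15. [r7c2∈{4,6}] across col 2, 6 lands solely at r7c2 ⇒ r7c2=6.
Step 16. [r7c6∈{2,4}] r7c6 is the only open cell in row 7 admitting 4 ⇒ r7c6=4.
Step 17. [r3c4∈{3,7,8}] in row 3, 3 fits only at r3c4. So r3c4=3.
Step 18. [r4c1∈{3,4,5,7}] across row 4, 3 lands solely at r4c1, so r4c1=3.
Step 19. [r1c6∈{2,9}] r1c6 is the only open cell in col 6 admitting 2, so r1c6=2.
Step 20. [r9c6∈{6,7,9}] r9c6 is the only open cell in col 6 admitting 9. So r9c6=9.
Step 21. [r3c5∈{5,7,8}] across row 3, 8 lands solely at r3c5 ⇒ r3c5=8.
Step 22. [r5c5∈{7}] nothing but 7 survives at r5c5. So r5c5=7.
Step 23. [r4c2∈{4,5,7,9}] 7 has one home in row 4: r4c2 ⇒ r4c2=7.
Step 24. [r2c1∈{5,7}] across box 1, 7 lands solely at r2c1. So r2c1=7.
Step 25. [r8c1∈{4}] only 4 remains possible at r8c1 ⇒ r8c1=4.
Step 26. [r2c4∈{6}] r2c4 is down to just 6 ⇒ r2c4=6.
Step 27. [r3c2∈{5}] r3c2's peers cover all but 5, so r3c2=5.
Step 28. [r9c5∈{6}] r9c5 is down to just 6. So r9c5=6.
Step 29. [r4c5∈{5}] nothing but 5 survives at r4c5. So r4c5=5.
Step 30. [r4c4∈{4}] nothing but 4 survives at r4c4 ⇒ r4c4=4.
Step 31. [r7c3∈{3}] nothing but 3 survives at r7c3, so r7c3=3.
Step 32. [r7c5∈{2}] only 2 remains possible at r7c5, so r7c5=2.
Step 33. [r8c8∈{1}] only 1 remains possible at r8c8. So r8c8=1.
Step 34. [r5c4∈{8}] r5c4's peers cover all but 8 ⇒ r5c4=8.
Step 35. [r4c7∈{9}] r4c7 is down to just 9. So r4c7=9.
Step 36. [r6c4∈{2}] only 2 remains possible at r6c4 ⇒ r6c4=2.
Step 37. [r1c5∈{1}] r1c5's peers cover all but 1, so r1c5=1.
Step 38. [r2c9∈{3}] r2c9 is down to just 3 ⇒ r2c9=3.
Step 39. [r9c4∈{7}] nothing but 7 survives at r9c4 ⇒ r9c4=7.
Step 40. [r6c2∈{4}] only 4 remains possible at r6c2. So r6c2=4.
Step 41. [r9c7∈{4}] r9c7 is down to just 4, so r9c7=4.
Step 42. [r4c9∈{1}] nothing but 1 survives at r4c9, so r4c9=1.
Step 43. [r8c7∈{6}] nothing but 6 survives at r8c7. So r8c7=6.
Step 44. [r5c2∈{9}] r5c2 is down to just 9. So r5c2=9.
Step 45. [r6c1∈{5}] r6c1 is down to just 5. So r6c1=5.
Step 46. [r3c8∈{4}] nothing but 4 survives at r3c8, so r3c8=4.
Step 47. [r4c6∈{6}] r4c6 has the single candidate 6, so r4c6=6.
Step 48. [r9c1∈{8}] nothing but 8 survives at r9c1. So r9c1=8.
Step 49. [r1c4∈{9}] r1c4 has the single candidate 9, so r1c4=9.
Step 50. [r8c3∈{7}] r8c3's peers cover all but 7, so r8c3=7.
Step 51. [r3c6∈{7}] r3c6's peers cover all but 7 ⇒ r3c6=7.
Step 52. [r2c6∈{5}] only 5 remains possible at r2c6. So r2c6=5.

Answer: 6 3 4 9 1 2 7 8 5 / 7 8 1 6 4 5 2 9 3 / 2 5 9 3 8 7 1 4 6 / 3 7 8 4 5 6 9 2 1 / 1 9 2 8 7 3 5 6 4 / 5 4 6 2 9 1 3 7 8 / 9 6 3 1 2 4 8 5 7 / 4 2 7 5 3 8 6 1 9 / 8 1 5 7 6 9 4 3 2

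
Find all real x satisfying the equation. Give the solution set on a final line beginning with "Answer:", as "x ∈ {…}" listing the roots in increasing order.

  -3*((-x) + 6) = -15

Step 1. [-3*((-x) + 6) = -15] leading coefficient -3: divide by -3 ⇒ div: (-x) + 6 = 5.
Step 2. [(-x) + 6 = 5] peel the +6: subtract 6 from each side, so sub: -x = -1.
Step 3. [-x = -1] flip signs both sides. So neg: x = 1.

Answer: x ∈ {1}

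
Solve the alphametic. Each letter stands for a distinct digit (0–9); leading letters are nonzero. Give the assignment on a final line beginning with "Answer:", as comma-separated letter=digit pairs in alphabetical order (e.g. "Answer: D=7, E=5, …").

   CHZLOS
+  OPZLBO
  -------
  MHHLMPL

Step 1. [M] M is the leading digit of a 7-digit sum of two 6-digit numbers; the final carry is exactly 1, so M=1.
Step 2. [col 1: S + O ≡ L (mod 10)] several values work for L in column 1 (S + O ≡ L (mod 10), carry-in 0); try L=5, so L=5.
Step 3. [col 1: S + O ≡ L (mod 10)] column 1 (S + O ≡ L (mod 10), carry-in 0) doesn't pin S yet; pick S=9 and continue, so S=9.
Step 4. [col 1: S + O ≡ L (mod 10)] column 1: given S=9, L=5, carry-in 0, and digits 1,5,9 already taken and all letters distinct, S+O≡L (mod 10) forces O=6, so O=6.
Step 5. [col 2: O + B ≡ P (mod 10)] several values work for B in column 2 (O + B ≡ P (mod 10), carry-in 1); try B=3 ⇒ B=3.
Step 6. [col 2: O + B ≡ P (mod 10)] column 2: given O=6, B=3, carry-in 1, and digits 1,3,5,6,9 already taken and all letters distinct, O+B≡P (mod 10) forces P=0 ⇒ P=0.
Step 7. [col 4: Z + Z ≡ L (mod 10)] no forcing yet in column 4 (carry-in 1); Z=2 is free and consistent — try it ⇒ Z=2.
Step 8. [col 5: H + P ≡ H (mod 10)] H=4 is one option consistent with column 5 (H + P ≡ H (mod 10), carry-in 0) — take it. So H=4.
Step 9. [col 6: C + O ≡ H (mod 10)] column 6 reads C+O+carry(0)=H with O=6, H=4; with digits 0,1,2,3,4,5,6,9 already taken and all letters distinct, the only value for C is 8. So C=8.

Answer: B=3, C=8, H=4, L=5, M=1, O=6, P=0, S=9, Z=2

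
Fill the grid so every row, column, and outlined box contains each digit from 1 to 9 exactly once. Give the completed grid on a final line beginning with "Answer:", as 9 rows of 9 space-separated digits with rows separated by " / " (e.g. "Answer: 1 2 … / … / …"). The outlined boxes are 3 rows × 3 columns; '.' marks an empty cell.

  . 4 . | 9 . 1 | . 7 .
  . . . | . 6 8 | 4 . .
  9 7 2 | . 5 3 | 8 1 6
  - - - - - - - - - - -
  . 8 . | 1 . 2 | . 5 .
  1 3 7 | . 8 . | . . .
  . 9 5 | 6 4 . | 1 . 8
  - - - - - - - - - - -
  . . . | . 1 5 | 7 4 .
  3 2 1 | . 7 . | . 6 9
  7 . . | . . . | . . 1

Step 1. [r9c3∈{4,6,8,9}] box 7 places 4 nowhere but r9c3 ⇒ r9c3=4.
Step 2. [r6c8∈{2,3}] 3 has one home in row 6: r6c8 ⇒ r6c8=3.
Step 3. [r1c5∈{2}] only 2 remains possible at r1c5, so r1c5=2.
Step 4. [r5c6∈{9}] only 9 remains possible at r5c6, so r5c6=9.
Step 5. [r5c8∈{2}] r5c8 has the single candidate 2. So r5c8=2.
Step 6. [r4c3∈{6}] r4c3 has the single candidate 6. So r4c3=6.
Step 7. [r9c7∈{2,3,5}] r9c7 is the only open cell in col 7 admitting 2. So r9c7=2.
Step 8. [r1c7∈{3,5}] in col 7, 3 fits only at r1c7 ⇒ r1c7=3.
Step 9. [r2c1∈{5}] r2c1 is down to just 5. So r2c1=5.
Step 10. [r8c4∈{4,8}] 8 has one home in row 8: r8c4, so r8c4=8.
Step 11. [r7c2∈{6}] r7c2's peers cover all but 6 ⇒ r7c2=6.
Step 12. [r7c1∈{8}] only 8 remains possible at r7c1. So r7c1=8.
Step 13. [r9c4∈{3}] r9c4 has the single candidate 3. So r9c4=3.
Step 14. [r5c9∈{4}] nothing but 4 survives at r5c9 ⇒ r5c9=4.
Step 15. [r2c9∈{2}] nothing but 2 survives at r2c9 ⇒ r2c9=2.
Step 16. [r4c9∈{7}] r4c9 is down to just 7, so r4c9=7.
Step 17. [r8c6∈{4}] r8c6 has the single candidate 4 ⇒ r8c6=4.
Step 18. [r2c2∈{1}] r2c2 has the single candidate 1. So r2c2=1.
Step 19. [r7c9∈{3}] r7c9 has the single candidate 3, so r7c9=3.
Step 20. [r4c1∈{4}] nothing but 4 survives at r4c1 ⇒ r4c1=4.
Step 21. [r2c3∈{3}] only 3 remains possible at r2c3. So r2c3=3.
Step 22. [r5c7∈{6}] only 6 remains possible at r5c7. So r5c7=6.
Step 23. [r1c9∈{5}] only 5 remains possible at r1c9, so r1c9=5.
Step 24. [r1c1∈{6}] only 6 remains possible at r1c1. So r1c1=6.
Step 25. [r4c5∈{3}] r4c5's peers cover all but 3. So r4c5=3.
Step 26. [r2c4∈{7}] r2c4's peers cover all but 7, so r2c4=7.
Step 27. [r4c7∈{9}] r4c7 is down to just 9, so r4c7=9.
Step 28. [r7c4∈{2}] only 2 remains possible at r7c4. So r7c4=2.
Step 29. [r6c1∈{2}] r6c1's peers cover all but 2. So r6c1=2.
Step 30. [r6c6∈{7}] r6c6's peers cover all but 7, so r6c6=7.
Step 31. [r9c6∈{6}] only 6 remains possible at r9c6, so r9c6=6.
Step 32. [r1c3∈{8}] r1c3 is down to just 8 ⇒ r1c3=8.
Step 33. [r9c5∈{9}] only 9 remains possible at r9c5 ⇒ r9c5=9.
Step 34. [r8c7∈{5}] only 5 remains possible at r8c7. So r8c7=5.
Step 35. [r5c4∈{5}] r5c4 is down to just 5. So r5c4=5.
Step 36. [r2c8∈{9}] only 9 remains possible at r2c8, so r2c8=9.
Step 37. [r7c3∈{9}] r7c3 has the single candidate 9. So r7c3=9.
Step 38. [r9c8∈{8}] nothing but 8 survives at r9c8. So r9c8=8.
Step 39. [r3c4∈{4}] r3c4 has the single candidate 4 ⇒ r3c4=4.
Step 40. [r9c2∈{5}] nothing but 5 survives at r9c2 ⇒ r9c2=5.

Answer: 6 4 8 9 2 1 3 7 5 / 5 1 3 7 6 8 4 9 2 / 9 7 2 4 5 3 8 1 6 / 4 8 6 1 3 2 9 5 7 / 1 3 7 5 8 9 6 2 4 / 2 9 5 6 4 7 1 3 8 / 8 6 9 2 1 5 7 4 3 / 3 2 1 8 7 4 5 6 9 / 7 5 4 3 9 6 2 8 1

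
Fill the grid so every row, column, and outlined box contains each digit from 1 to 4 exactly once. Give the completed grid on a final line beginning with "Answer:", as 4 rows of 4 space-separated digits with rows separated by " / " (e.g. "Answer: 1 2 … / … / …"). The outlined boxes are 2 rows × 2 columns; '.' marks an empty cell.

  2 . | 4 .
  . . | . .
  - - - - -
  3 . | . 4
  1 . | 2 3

Step 1. [r1c4∈{1}] r1c4 is down to just 1. So r1c4=1.
Step 2. [r2c2∈{1,3,4}] in row 2, 1 fits only at r2c2, so r2c2=1.
Step 3. [r2c1∈{4}] r2c1 has the single candidate 4. So r2c1=4.
Step 4. [r2c3∈{3}] r2c3 is down to just 3. So r2c3=3.
Step 5. [r3c2∈{2}] r3c2 has the single candidate 2 ⇒ r3c2=2.
Step 6. [r3c3∈{1}] r3c3 has the single candidate 1. So r3c3=1.
Step 7. [r1c2∈{3}] nothing but 3 survives at r1c2, so r1c2=3.
Step 8. [r2c4∈{2}] only 2 remains possible at r2c4. So r2c4=2.
Step 9. [r4c2∈{4}] r4c2's peers cover all but 4, so r4c2=4.

Answer: 2 3 4 1 / 4 1 3 2 / 3 2 1 4 / 1 4 2 3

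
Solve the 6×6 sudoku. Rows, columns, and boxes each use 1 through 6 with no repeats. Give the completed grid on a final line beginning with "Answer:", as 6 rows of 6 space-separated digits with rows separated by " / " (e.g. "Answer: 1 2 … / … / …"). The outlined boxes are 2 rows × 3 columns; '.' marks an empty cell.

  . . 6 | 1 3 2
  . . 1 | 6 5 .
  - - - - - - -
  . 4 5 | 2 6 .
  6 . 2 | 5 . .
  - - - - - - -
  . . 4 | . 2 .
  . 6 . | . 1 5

Step 1. [r5c4∈{3}] nothing but 3 survives at r5c4, so r5c4=3.
Step 2. [r2c2∈{2,3}] col 2 places 2 nowhere but r2c2 ⇒ r2c2=2.
Step 3. [r2c1∈{3,4}] 3 has one home in row 2: r2c1, so r2c1=3.
Step 4. [r3c1∈{1}] nothing but 1 survives at r3c1 ⇒ r3c1=1.
Step 5. [r5c1∈{5}] nothing but 5 survives at r5c1, so r5c1=5.
Step 6. [r4c6∈{1,3,4}] 1 has one home in row 4: r4c6 ⇒ r4c6=1.
Step 7. [r6c1∈{2}] only 2 remains possible at r6c1. So r6c1=2.
Step 8. [r1c2∈{5}] only 5 remains possible at r1c2 ⇒ r1c2=5.
Step 9. [r2c6∈{4}] r2c6 has the single candidate 4. So r2c6=4.
Step 10. [r4c5∈{4}] r4c5 is down to just 4. So r4c5=4.
Step 11. [r5c6∈{6}] r5c6's peers cover all but 6. So r5c6=6.
Step 12. [r6c4∈{4}] r6c4 is down to just 4. So r6c4=4.
Step 13. [r3c6∈{3}] r3c6 is down to just 3. So r3c6=3.
Step 14. [r1c1∈{4}] only 4 remains possible at r1c1. So r1c1=4.
Step 15. [r4c2∈{3}] r4c2's peers cover all but 3, so r4c2=3.
Step 16. [r6c3∈{3}] r6c3 has the single candidate 3 ⇒ r6c3=3.
Step 17. [r5c2∈{1}] r5c2 has the single candidate 1. So r5c2=1.

Answer: 4 5 6 1 3 2 / 3 2 1 6 5 4 / 1 4 5 2 6 3 / 6 3 2 5 4 1 / 5 1 4 3 2 6 / 2 6 3 4 1 5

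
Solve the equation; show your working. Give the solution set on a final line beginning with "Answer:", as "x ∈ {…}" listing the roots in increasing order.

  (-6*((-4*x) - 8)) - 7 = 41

Step 1. [(-6*((-4*x) - 8)) - 7 = 41] -7 is outermost — add 7 both sides ⇒ sub: -6*((-4*x) - 8) = 48.
Step 2. [-6*((-4*x) - 8) = 48] LHS = -6·(…); ÷-6 both sides. So div: (-4*x) - 8 = -8.
Step 3. [(-4*x) - 8 = -8] -4 | LHS and -4 | -8: pull -4 out ⇒ factor: x + 2 = 2.
Step 4. [x + 2 = 2] +2 is outermost — subtract 2 both sides, so sub: x = 0.

Answer: x ∈ {0}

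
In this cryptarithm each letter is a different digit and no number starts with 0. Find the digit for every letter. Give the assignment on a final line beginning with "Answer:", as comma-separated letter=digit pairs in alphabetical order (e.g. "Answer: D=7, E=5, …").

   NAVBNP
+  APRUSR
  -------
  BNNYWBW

Step 1. [col 1: P + R ≡ W (mod 10)] several values work for P in column 1 (P + R ≡ W (mod 10), carry-in 0); try P=7. So P=7.
Step 2. [col 1: P + R ≡ W (mod 10)] several values work for R in column 1 (P + R ≡ W (mod 10), carry-in 0); try R=5 ⇒ R=5.
Step 3. [col 1: P + R ≡ W (mod 10)] column 1 reads P+R+carry(0)=W with P=7, R=5; with digits 5,7 already taken and all letters distinct, the only value for W is 2, so W=2.
Step 4. [col 2: N + S ≡ B (mod 10)] N=6 is one option consistent with column 2 (N + S ≡ B (mod 10), carry-in 1) — take it. So N=6.
Step 5. [col 2: N + S ≡ B (mod 10)] S=4 is one option consistent with column 2 (N + S ≡ B (mod 10), carry-in 1) — take it, so S=4.
Step 6. [col 2: N + S ≡ B (mod 10)] column 2: given N=6, S=4, carry-in 1, and digits 2,4,5,6,7 already taken and all letters distinct, N+S≡B (mod 10) forces B=1. So B=1.
Step 7. [col 3: B + U ≡ W (mod 10)] from column 3 (B=1, W=2, carry-in 1, digits 1,2,4,5,6,7 already taken and all letters distinct): U must equal 0 ⇒ U=0.
Step 8. [col 4: V + R ≡ Y (mod 10)] no forcing yet in column 4 (carry-in 0); V=3 is free and consistent — try it. So V=3.
Step 9. [col 4: V + R ≡ Y (mod 10)] in column 4 we have V+R≡Y with carry-in 0; given V=3, R=5 and digits 0,1,2,3,4,5,6,7 already taken and all letters distinct, that pins Y to 8 ⇒ Y=8.
Step 10. [col 5: A + P ≡ N (mod 10)] column 5 reads A+P+carry(0)=N with P=7, N=6; with digits 0,1,2,3,4,5,6,7,8 already taken and all letters distinct, the only value for A is 9 ⇒ A=9.

Answer: A=9, B=1, N=6, P=7, R=5, S=4, U=0, V=3, W=2, Y=8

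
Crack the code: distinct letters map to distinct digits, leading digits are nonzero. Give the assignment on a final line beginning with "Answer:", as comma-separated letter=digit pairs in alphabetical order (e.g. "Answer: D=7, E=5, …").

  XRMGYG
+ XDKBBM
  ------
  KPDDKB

Step 1. [col 1: G + M ≡ B (mod 10)] no forcing yet in column 1 (carry-in 0); G=6 is free and consistent — try it. So G=6.
Step 2. [col 1: G + M ≡ B (mod 10)] several values work for M in column 1 (G + M ≡ B (mod 10), carry-in 0); try M=7. So M=7.
Step 3. [col 1: G + M ≡ B (mod 10)] from column 1 (G=6, M=7, carry-in 0, digits 6,7 already taken and all letters distinct): B must equal 3 ⇒ B=3.
Step 4. [col 2: Y + B ≡ K (mod 10)] several values work for Y in column 2 (Y + B ≡ K (mod 10), carry-in 1); try Y=8 ⇒ Y=8.
Step 5. [col 2: Y + B ≡ K (mod 10)] column 2 reads Y+B+carry(1)=K with Y=8, B=3; with digits 3,6,7,8 already taken and all letters distinct, the only value for K is 2. So K=2.
Step 6. [col 3: G + B ≡ D (mod 10)] column 3 reads G+B+carry(1)=D with G=6, B=3; with digits 2,3,6,7,8 already taken and all letters distinct, the only value for D is 0 ⇒ D=0.
Step 7. [col 5: R + D ≡ P (mod 10)] column 5: given D=0, carry-in 1, and digits 0,2,3,6,7,8 already taken and all letters distinct, R+D≡P (mod 10) forces P=5. So P=5.
Step 8. [col 5: R + D ≡ P (mod 10)] in column 5 we have R+D≡P with carry-in 1; given D=0, P=5 and digits 0,2,3,5,6,7,8 already taken and all letters distinct, that pins R to 4 ⇒ R=4.
Step 9. [col 6: X + X ≡ K (mod 10)] column 6: given K=2, carry-in 0, and digits 0,2,3,4,5,6,7,8 already taken and all letters distinct, X+X≡K (mod 10) forces X=1 ⇒ X=1.

Answer: B=3, D=0, G=6, K=2, M=7, P=5, R=4, X=1, Y=8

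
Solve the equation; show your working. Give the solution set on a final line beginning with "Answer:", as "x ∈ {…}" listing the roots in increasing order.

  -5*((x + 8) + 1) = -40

Step 1. [-5*((x + 8) + 1) = -40] divide by the outer -5. So div: (x + 8) + 1 = 8.
Step 2. [(x + 8) + 1 = 8] the outer +1 inverts by subtracting 1. So sub: x + 8 = 7.
Step 3. [x + 8 = 7] subtract 8: x sits inside (… + 8), so sub: x = -1.

Answer: x ∈ {-1}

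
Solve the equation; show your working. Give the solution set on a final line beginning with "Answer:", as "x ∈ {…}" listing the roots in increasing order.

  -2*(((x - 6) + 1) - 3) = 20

Step 1. [-2*(((x - 6) + 1) - 3) = 20] LHS = -2·(…); ÷-2 both sides ⇒ div: ((x - 6) + 1) - 3 = -10.
Step 2. [((x - 6) + 1) - 3 = -10] 3 comes off first (add 3), so sub: (x - 6) + 1 = -7.
Step 3. [(x - 6) + 1 = -7] +1 is outermost — subtract 1 both sides. So sub: x - 6 = -8.
Step 4. [x - 6 = -8] peel the -6: add 6 from each side ⇒ sub: x = -2.

Answer: x ∈ {-2}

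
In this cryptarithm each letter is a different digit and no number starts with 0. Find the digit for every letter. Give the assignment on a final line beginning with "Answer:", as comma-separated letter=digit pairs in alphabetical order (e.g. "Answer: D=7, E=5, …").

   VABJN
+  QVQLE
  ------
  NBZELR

Step 1. [col 1: N + E ≡ R (mod 10)] N=1 is one option consistent with column 1 (N + E ≡ R (mod 10), carry-in 0) — take it, so N=1.
Step 2. [col 1: N + E ≡ R (mod 10)] no forcing yet in column 1 (carry-in 0); R=6 is free and consistent — try it. So R=6.
Step 3. [col 1: N + E ≡ R (mod 10)] from column 1 (N=1, R=6, carry-in 0, digits 1,6 already taken and all letters distinct): E must equal 5. So E=5.
Step 4. [col 2: J + L ≡ L (mod 10)] from column 2 (nothing yet, carry-in 0, digits 1,5,6 already taken and all letters distinct): J must equal 0 ⇒ J=0.
Step 5. [col 2: J + L ≡ L (mod 10)] column 2 (J + L ≡ L (mod 10), carry-in 0) doesn't pin L yet; pick L=4 and continue ⇒ L=4.
Step 6. [col 3: B + Q ≡ E (mod 10)] several values work for Q in column 3 (B + Q ≡ E (mod 10), carry-in 0); try Q=3. So Q=3.
Step 7. [col 3: B + Q ≡ E (mod 10)] column 3 reads B+Q+carry(0)=E with Q=3, E=5; with digits 0,1,3,4,5,6 already taken and all letters distinct, the only value for B is 2. So B=2.
Step 8. [col 4: A + V ≡ Z (mod 10)] in column 4 we have A+V≡Z with carry-in 0; given nothing yet and digits 0,1,2,3,4,5,6 already taken and all letters distinct, that pins Z to 7 ⇒ Z=7.
Step 9. [col 4: A + V ≡ Z (mod 10)] no forcing yet in column 4 (carry-in 0); V=8 is free and consistent — try it ⇒ V=8.
Step 10. [col 4: A + V ≡ Z (mod 10)] column 4: given V=8, Z=7, carry-in 0, and digits 0,1,2,3,4,5,6,7,8 already taken and all letters distinct, A+V≡Z (mod 10) forces A=9 ⇒ A=9.

Answer: A=9, B=2, E=5, J=0, L=4, N=1, Q=3, R=6, V=8, Z=7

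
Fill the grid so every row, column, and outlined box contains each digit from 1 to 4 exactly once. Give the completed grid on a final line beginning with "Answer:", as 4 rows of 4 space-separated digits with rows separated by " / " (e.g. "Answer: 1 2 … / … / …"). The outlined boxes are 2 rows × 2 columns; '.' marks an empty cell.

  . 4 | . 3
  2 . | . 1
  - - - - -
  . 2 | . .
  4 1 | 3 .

Step 1. [r3c4∈{4}] nothing but 4 survives at r3c4, so r3c4=4.
Step 2. [r2c2∈{3}] nothing but 3 survives at r2c2. So r2c2=3.
Step 3. [r4c4∈{2}] nothing but 2 survives at r4c4, so r4c4=2.
Step 4. [r1c1∈{1}] only 1 remains possible at r1c1 ⇒ r1c1=1.
Step 5. [r3c1∈{3}] nothing but 3 survives at r3c1 ⇒ r3c1=3.
Step 6. [r3c3∈{1}] nothing but 1 survives at r3c3. So r3c3=1.
Step 7. [r1c3∈{2}] only 2 remains possible at r1c3, so r1c3=2.
Step 8. [r2c3∈{4}] r2c3 is down to just 4. So r2c3=4.

Answer: 1 4 2 3 / 2 3 4 1 / 3 2 1 4 / 4 1 3 2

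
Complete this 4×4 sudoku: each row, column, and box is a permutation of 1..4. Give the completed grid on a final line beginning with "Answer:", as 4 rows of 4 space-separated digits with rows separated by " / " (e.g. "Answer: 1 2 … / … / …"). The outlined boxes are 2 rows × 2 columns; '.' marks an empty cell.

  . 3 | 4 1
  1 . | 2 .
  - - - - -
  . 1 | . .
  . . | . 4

Step 1. [r3c3∈{3}] only 3 remains possible at r3c3. So r3c3=3.
Step 2. [r4c2∈{2}] nothing but 2 survives at r4c2. So r4c2=2.
Step 3. [r4c3∈{1}] r4c3 has the single candidate 1 ⇒ r4c3=1.
Step 4. [r4c1∈{3}] r4c1 has the single candidate 3, so r4c1=3.
Step 5. [r2c4∈{3}] r2c4 has the single candidate 3 ⇒ r2c4=3.
Step 6. [r2c2∈{4}] r2c2 is down to just 4. So r2c2=4.
Step 7. [r1c1∈{2}] r1c1's peers cover all but 2 ⇒ r1c1=2.
Step 8. [r3c4∈{2}] r3c4 is down to just 2. So r3c4=2.
Step 9. [r3c1∈{4}] r3c1 has the single candidate 4. So r3c1=4.

Answer: 2 3 4 1 / 1 4 2 3 / 4 1 3 2 / 3 2 1 4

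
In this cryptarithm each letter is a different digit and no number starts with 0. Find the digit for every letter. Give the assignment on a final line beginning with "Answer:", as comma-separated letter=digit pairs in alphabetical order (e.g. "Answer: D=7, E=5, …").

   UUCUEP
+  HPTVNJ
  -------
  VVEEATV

Step 1. [col 1: P + J ≡ V (mod 10)] several values work for V in column 1 (P + J ≡ V (mod 10), carry-in 0); try V=1. So V=1.
Step 2. [col 1: P + J ≡ V (mod 10)] P=2 is one option consistent with column 1 (P + J ≡ V (mod 10), carry-in 0) — take it ⇒ P=2.
Step 3. [col 1: P + J ≡ V (mod 10)] column 1: given P=2, V=1, carry-in 0, and digits 1,2 already taken and all letters distinct, P+J≡V (mod 10) forces J=9 ⇒ J=9.
Step 4. [col 2: E + N ≡ T (mod 10)] E=0 is one option consistent with column 2 (E + N ≡ T (mod 10), carry-in 1) — take it ⇒ E=0.
Step 5. [col 2: E + N ≡ T (mod 10)] several values work for T in column 2 (E + N ≡ T (mod 10), carry-in 1); try T=6 ⇒ T=6.
Step 6. [col 2: E + N ≡ T (mod 10)] from column 2 (E=0, T=6, carry-in 1, digits 0,1,2,6,9 already taken and all letters distinct): N must equal 5 ⇒ N=5.
Step 7. [col 3: U + V ≡ A (mod 10)] U=7 is one option consistent with column 3 (U + V ≡ A (mod 10), carry-in 0) — take it ⇒ U=7.
Step 8. [col 3: U + V ≡ A (mod 10)] column 3: given U=7, V=1, carry-in 0, and digits 0,1,2,5,6,7,9 already taken and all letters distinct, U+V≡A (mod 10) forces A=8. So A=8.
Step 9. [col 4: C + T ≡ E (mod 10)] column 4 reads C+T+carry(0)=E with T=6, E=0; with digits 0,1,2,5,6,7,8,9 already taken and all letters distinct, the only value for C is 4. So C=4.
Step 10. [col 6: U + H ≡ V (mod 10)] from column 6 (U=7, V=1, carry-in 1, digits 0,1,2,4,5,6,7,8,9 already taken and all letters distinct): H must equal 3 ⇒ H=3.

Answer: A=8, C=4, E=0, H=3, J=9, N=5, P=2, T=6, U=7, V=1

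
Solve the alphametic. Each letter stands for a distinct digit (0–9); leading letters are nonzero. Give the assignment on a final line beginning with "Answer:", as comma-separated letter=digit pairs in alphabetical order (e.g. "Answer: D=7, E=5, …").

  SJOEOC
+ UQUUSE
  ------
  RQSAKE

Step 1. [col 1: C + E ≡ E (mod 10)] column 1: given nothing yet, carry-in 0, and all letters distinct, none taken yet, C+E≡E (mod 10) forces C=0, so C=0.
Step 2. [col 1: C + E ≡ E (mod 10)] no forcing yet in column 1 (carry-in 0); E=7 is free and consistent — try it. So E=7.
Step 3. [col 2: O + S ≡ K (mod 10)] no forcing yet in column 2 (carry-in 0); S=1 is free and consistent — try it ⇒ S=1.
Step 4. [col 2: O + S ≡ K (mod 10)] column 2 (O + S ≡ K (mod 10), carry-in 0) doesn't pin O yet; pick O=4 and continue ⇒ O=4.
Step 5. [col 2: O + S ≡ K (mod 10)] in column 2 we have O+S≡K with carry-in 0; given O=4, S=1 and digits 0,1,4,7 already taken and all letters distinct, that pins K to 5. So K=5.
Step 6. [col 3: E + U ≡ A (mod 10)] column 3 (E + U ≡ A (mod 10), carry-in 0) doesn't pin A yet; pick A=3 and continue ⇒ A=3.
Step 7. [col 3: E + U ≡ A (mod 10)] from column 3 (E=7, A=3, carry-in 0, digits 0,1,3,4,5,7 already taken and all letters distinct): U must equal 6. So U=6.
Step 8. [col 5: J + Q ≡ Q (mod 10)] in column 5 we have J+Q≡Q with carry-in 1; given nothing yet and digits 0,1,3,4,5,6,7 already taken and all letters distinct, that pins J to 9. So J=9.
Step 9. [col 5: J + Q ≡ Q (mod 10)] Q=2 is one option consistent with column 5 (J + Q ≡ Q (mod 10), carry-in 1) — take it ⇒ Q=2.
Step 10. [col 6: S + U ≡ R (mod 10)] in column 6 we have S+U≡R with carry-in 1; given S=1, U=6 and digits 0,1,2,3,4,5,6,7,9 already taken and all letters distinct, that pins R to 8. So R=8.

Answer: A=3, C=0, E=7, J=9, K=5, O=4, Q=2, R=8, S=1, U=6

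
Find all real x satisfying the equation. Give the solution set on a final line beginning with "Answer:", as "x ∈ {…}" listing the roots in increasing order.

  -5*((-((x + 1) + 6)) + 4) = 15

Step 1. [-5*((-((x + 1) + 6)) + 4) = 15] LHS = -5·(…); ÷-5 both sides. So div: (-((x + 1) + 6)) + 4 = -3.
Step 2. [(-((x + 1) + 6)) + 4 = -3] +4 is outermost — subtract 4 both sides, so sub: -((x + 1) + 6) = -7.
Step 3. [-((x + 1) + 6) = -7] flip signs both sides. So neg: (x + 1) + 6 = 7.
Step 4. [(x + 1) + 6 = 7] the outer +6 inverts by subtracting 6 ⇒ sub: x + 1 = 1.
Step 5. [x + 1 = 1] 1 comes off first (subtract 1). So sub: x = 0.

Answer: x ∈ {0}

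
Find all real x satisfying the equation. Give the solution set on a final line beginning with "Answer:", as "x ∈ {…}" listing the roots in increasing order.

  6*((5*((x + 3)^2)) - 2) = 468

Step 1. [6*((5*((x + 3)^2)) - 2) = 468] 6·(inner) — divide through by 6, so div: (5*((x + 3)^2)) - 2 = 78.
Step 2. [(5*((x + 3)^2)) - 2 = 78] the outer -2 inverts by adding 2. So sub: 5*((x + 3)^2) = 80.
Step 3. [5*((x + 3)^2) = 80] LHS = 5·(…); ÷5 both sides. So div: (x + 3)^2 = 16.
Step 4. [(x + 3)^2 = 16] √ both sides: 16 ≥ 0 gives two branches. So sqrt: x + 3 = 4 or -4.
Step 5. [x + 3 = 4 or -4] peel the +3: subtract 3 from each side, so sub: x = 1 or -7.

Answer: x ∈ {-7, 1}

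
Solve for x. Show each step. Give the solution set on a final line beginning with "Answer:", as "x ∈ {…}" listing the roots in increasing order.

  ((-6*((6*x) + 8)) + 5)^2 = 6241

Step 1. [((-6*((6*x) + 8)) + 5)^2 = 6241] √ both sides: 6241 ≥ 0 gives two branches ⇒ sqrt: (-6*((6*x) + 8)) + 5 = 79 or -79.
Step 2. [(-6*((6*x) + 8)) + 5 = 79 or -79] peel the +5: subtract 5 from each side ⇒ sub: -6*((6*x) + 8) = 74 or -84.
Step 3. [-6*((6*x) + 8) = 74 or -84] -6 out front; divide by -6 ⇒ div: (6*x) + 8 = -37/3 or 14.
Step 4. [(6*x) + 8 = -37/3 or 14] +8 is outermost — subtract 8 both sides, so sub: 6*x = -61/3 or 6.
Step 5. [6*x = -61/3 or 6] divide by the outer 6. So div: x = -61/18 or 1.

Answer: x ∈ {-61/18, 1}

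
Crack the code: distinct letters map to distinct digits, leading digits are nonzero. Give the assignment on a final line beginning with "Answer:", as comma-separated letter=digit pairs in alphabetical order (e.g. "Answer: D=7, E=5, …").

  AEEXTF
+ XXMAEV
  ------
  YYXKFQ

Step 1. [col 1: F + V ≡ Q (mod 10)] no forcing yet in column 1 (carry-in 0); Q=6 is free and consistent — try it ⇒ Q=6.
Step 2. [col 1: F + V ≡ Q (mod 10)] several values work for F in column 1 (F + V ≡ Q (mod 10), carry-in 0); try F=2 ⇒ F=2.
Step 3. [col 1: F + V ≡ Q (mod 10)] in column 1 we have F+V≡Q with carry-in 0; given F=2, Q=6 and digits 2,6 already taken and all letters distinct, that pins V to 4, so V=4.
Step 4. [col 2: T + E ≡ F (mod 10)] T=5 is one option consistent with column 2 (T + E ≡ F (mod 10), carry-in 0) — take it, so T=5.
Step 5. [col 2: T + E ≡ F (mod 10)] column 2 reads T+E+carry(0)=F with T=5, F=2; with digits 2,4,5,6 already taken and all letters distinct, the only value for E is 7. So E=7.
Step 6. [col 3: X + A ≡ K (mod 10)] column 3 (X + A ≡ K (mod 10), carry-in 1) doesn't pin A yet; pick A=8 and continue. So A=8.
Step 7. [col 3: X + A ≡ K (mod 10)] no forcing yet in column 3 (carry-in 1); X=1 is free and consistent — try it, so X=1.
Step 8. [col 3: X + A ≡ K (mod 10)] column 3 reads X+A+carry(1)=K with X=1, A=8; with digits 1,2,4,5,6,7,8 already taken and all letters distinct, the only value for K is 0, so K=0.
Step 9. [col 4: E + M ≡ X (mod 10)] in column 4 we have E+M≡X with carry-in 1; given E=7, X=1 and digits 0,1,2,4,5,6,7,8 already taken and all letters distinct, that pins M to 3, so M=3.
Step 10. [col 5: E + X ≡ Y (mod 10)] column 5 reads E+X+carry(1)=Y with E=7, X=1; with digits 0,1,2,3,4,5,6,7,8 already taken and all letters distinct, the only value for Y is 9 ⇒ Y=9.

Answer: A=8, E=7, F=2, K=0, M=3, Q=6, T=5, V=4, X=1, Y=9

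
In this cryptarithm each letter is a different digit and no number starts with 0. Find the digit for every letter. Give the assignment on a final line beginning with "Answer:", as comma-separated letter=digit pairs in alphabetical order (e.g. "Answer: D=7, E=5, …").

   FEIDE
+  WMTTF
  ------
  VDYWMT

Step 1. [col 1: E + F ≡ T (mod 10)] several values work for E in column 1 (E + F ≡ T (mod 10), carry-in 0); try E=4 ⇒ E=4.
Step 2. [col 1: E + F ≡ T (mod 10)] column 1 (E + F ≡ T (mod 10), carry-in 0) doesn't pin T yet; pick T=2 and continue. So T=2.
Step 3. [col 1: E + F ≡ T (mod 10)] column 1 reads E+F+carry(0)=T with E=4, T=2; with digits 2,4 already taken and all letters distinct, the only value for F is 8, so F=8.
Step 4. [V] the sum has 6 digits but both addends have 5; that extra leading digit V is the final carry, namely 1 ⇒ V=1.
Step 5. [col 2: D + T ≡ M (mod 10)] D=6 is one option consistent with column 2 (D + T ≡ M (mod 10), carry-in 1) — take it. So D=6.
Step 6. [col 2: D + T ≡ M (mod 10)] column 2: given D=6, T=2, carry-in 1, and digits 1,2,4,6,8 already taken and all letters distinct, D+T≡M (mod 10) forces M=9. So M=9.
Step 7. [col 3: I + T ≡ W (mod 10)] column 3 (I + T ≡ W (mod 10), carry-in 0) doesn't pin I yet; pick I=5 and continue, so I=5.
Step 8. [col 3: I + T ≡ W (mod 10)] in column 3 we have I+T≡W with carry-in 0; given I=5, T=2 and digits 1,2,4,5,6,8,9 already taken and all letters distinct, that pins W to 7. So W=7.
Step 9. [col 4: E + M ≡ Y (mod 10)] in column 4 we have E+M≡Y with carry-in 0; given E=4, M=9 and digits 1,2,4,5,6,7,8,9 already taken and all letters distinct, that pins Y to 3, so Y=3.

Answer: D=6, E=4, F=8, I=5, M=9, T=2, V=1, W=7, Y=3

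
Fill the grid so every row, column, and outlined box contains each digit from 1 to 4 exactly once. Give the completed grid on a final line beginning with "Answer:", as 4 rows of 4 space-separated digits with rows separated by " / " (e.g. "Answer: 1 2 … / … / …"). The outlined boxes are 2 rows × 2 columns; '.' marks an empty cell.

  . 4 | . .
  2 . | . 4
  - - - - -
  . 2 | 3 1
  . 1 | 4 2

Step 1. [r1c1∈{1,3}] r1c1 is the only open cell in col 1 admitting 1, so r1c1=1.
Step 2. [r2c3∈{1}] r2c3 is down to just 1 ⇒ r2c3=1.
Step 3. [r1c3∈{2}] r1c3 has the single candidate 2. So r1c3=2.
Step 4. [r3c1∈{4}] r3c1's peers cover all but 4. So r3c1=4.
Step 5. [r2c2∈{3}] r2c2's peers cover all but 3, so r2c2=3.
Step 6. [r4c1∈{3}] r4c1 has the single candidate 3 ⇒ r4c1=3.
Step 7. [r1c4∈{3}] nothing but 3 survives at r1c4 ⇒ r1c4=3.

Answer: 1 4 2 3 / 2 3 1 4 / 4 2 3 1 / 3 1 4 2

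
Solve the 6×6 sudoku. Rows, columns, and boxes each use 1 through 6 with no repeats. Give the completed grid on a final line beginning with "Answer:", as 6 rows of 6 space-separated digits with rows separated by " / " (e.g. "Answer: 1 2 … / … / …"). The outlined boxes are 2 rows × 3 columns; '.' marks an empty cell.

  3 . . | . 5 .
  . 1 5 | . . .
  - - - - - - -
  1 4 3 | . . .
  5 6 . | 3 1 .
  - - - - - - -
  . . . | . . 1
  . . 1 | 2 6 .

Step 1. [r6c1∈{4}] nothing but 4 survives at r6c1, so r6c1=4.
Step 2. [r1c2∈{2}] nothing but 2 survives at r1c2, so r1c2=2.
Step 3. [r2c1∈{6}] nothing but 6 survives at r2c1 ⇒ r2c1=6.
Step 4. [r2c4∈{4}] r2c4 is down to just 4 ⇒ r2c4=4.
Step 5. [r3c5∈{2}] r3c5 has the single candidate 2 ⇒ r3c5=2.
Step 6. [r5c4∈{5}] r5c4 has the single candidate 5, so r5c4=5.
Step 7. [r6c6∈{3}] r6c6 has the single candidate 3, so r6c6=3.
Step 8. [r1c6∈{6}] r1c6 is down to just 6 ⇒ r1c6=6.
Step 9. [r5c1∈{2}] r5c1 is down to just 2, so r5c1=2.
Step 10. [r6c2∈{5}] only 5 remains possible at r6c2, so r6c2=5.
Step 11. [r5c2∈{3}] only 3 remains possible at r5c2 ⇒ r5c2=3.
Step 12. [r5c5∈{4}] r5c5's peers cover all but 4. So r5c5=4.
Step 13. [r1c3∈{4}] r1c3 has the single candidate 4 ⇒ r1c3=4.
Step 14. [r4c3∈{2}] r4c3's peers cover all but 2 ⇒ r4c3=2.
Step 15. [r3c6∈{5}] nothing but 5 survives at r3c6. So r3c6=5.
Step 16. [r2c6∈{2}] r2c6 has the single candidate 2 ⇒ r2c6=2.
Step 17. [r2c5∈{3}] r2c5 has the single candidate 3, so r2c5=3.
Step 18. [r3c4∈{6}] nothing but 6 survives at r3c4 ⇒ r3c4=6.
Step 19. [r5c3∈{6}] nothing but 6 survives at r5c3, so r5c3=6.
Step 20. [r1c4∈{1}] r1c4 is down to just 1 ⇒ r1c4=1.
Step 21. [r4c6∈{4}] r4c6's peers cover all but 4 ⇒ r4c6=4.

Answer: 3 2 4 1 5 6 / 6 1 5 4 3 2 / 1 4 3 6 2 5 / 5 6 2 3 1 4 / 2 3 6 5 4 1 / 4 5 1 2 6 3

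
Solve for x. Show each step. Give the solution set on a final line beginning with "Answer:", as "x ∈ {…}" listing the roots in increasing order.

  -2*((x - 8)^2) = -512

Step 1. [-2*((x - 8)^2) = -512] leading coefficient -2: divide by -2 ⇒ div: (x - 8)^2 = 256.
Step 2. [(x - 8)^2 = 256] LHS squared, RHS 256 ≥ 0: apply √ (±), so sqrt: x - 8 = 16 or -16.
Step 3. [x - 8 = 16 or -16] peel the -8: add 8 from each side ⇒ sub: x = 24 or -8.

Answer: x ∈ {-8, 24}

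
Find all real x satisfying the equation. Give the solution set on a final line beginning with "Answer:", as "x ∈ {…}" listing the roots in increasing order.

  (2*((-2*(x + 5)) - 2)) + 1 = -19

Step 1. [(2*((-2*(x + 5)) - 2)) + 1 = -19] 1 comes off first (subtract 1), so sub: 2*((-2*(x + 5)) - 2) = -20.
Step 2. [2*((-2*(x + 5)) - 2) = -20] leading coefficient 2: divide by 2 ⇒ div: (-2*(x + 5)) - 2 = -10.
Step 3. [(-2*(x + 5)) - 2 = -10] peel the -2: add 2 from each side. So sub: -2*(x + 5) = -8.
Step 4. [-2*(x + 5) = -8] -2·(inner) — divide through by -2. So div: x + 5 = 4.
Step 5. [x + 5 = 4] the outer +5 inverts by subtracting 5. So sub: x = -1.

Answer: x ∈ {-1}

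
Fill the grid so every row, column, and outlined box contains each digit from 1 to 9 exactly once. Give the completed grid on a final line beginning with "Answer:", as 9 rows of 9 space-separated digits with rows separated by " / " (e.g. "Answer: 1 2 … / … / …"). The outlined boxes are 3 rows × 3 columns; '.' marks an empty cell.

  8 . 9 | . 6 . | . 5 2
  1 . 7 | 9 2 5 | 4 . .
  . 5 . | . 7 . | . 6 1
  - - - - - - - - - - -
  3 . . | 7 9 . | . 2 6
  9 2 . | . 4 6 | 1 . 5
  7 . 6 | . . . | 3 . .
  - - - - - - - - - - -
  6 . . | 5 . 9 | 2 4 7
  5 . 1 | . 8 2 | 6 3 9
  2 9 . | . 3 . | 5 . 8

Step 1. [r4c7∈{8}] r4c7 has the single candidate 8 ⇒ r4c7=8.
Step 2. [r4c6∈{1}] only 1 remains possible at r4c6. So r4c6=1.
Step 3. [r9c3∈{4}] nothing but 4 survives at r9c3 ⇒ r9c3=4.
Step 4. [r6c6∈{8}] nothing but 8 survives at r6c6, so r6c6=8.
Step 5. [r1c4∈{1,3,4}] across row 1, 1 lands solely at r1c4, so r1c4=1.
Step 6. [r3c1∈{4}] nothing but 4 survives at r3c1, so r3c1=4.
Step 7. [r1c2∈{3}] r1c2's peers cover all but 3, so r1c2=3.
Step 8. [r4c2∈{4}] r4c2 is down to just 4 ⇒ r4c2=4.
Step 9. [r3c6∈{3}] r3c6's peers cover all but 3, so r3c6=3.
Step 10. [r7c2∈{8}] r7c2 has the single candidate 8, so r7c2=8.
Step 11. [r3c4∈{8}] r3c4's peers cover all but 8, so r3c4=8.
Step 12. [r2c9∈{3}] r2c9's peers cover all but 3 ⇒ r2c9=3.
Step 13. [r6c4∈{2}] only 2 remains possible at r6c4. So r6c4=2.
Step 14. [r5c3∈{8}] only 8 remains possible at r5c3, so r5c3=8.
Step 15. [r2c8∈{8}] r2c8 has the single candidate 8, so r2c8=8.
Step 16. [r6c8∈{9}] r6c8 is down to just 9, so r6c8=9.
Step 17. [r6c9∈{4}] r6c9 has the single candidate 4, so r6c9=4.
Step 18. [r5c8∈{7}] r5c8's peers cover all but 7, so r5c8=7.
Step 19. [r3c3∈{2}] only 2 remains possible at r3c3. So r3c3=2.
Step 20. [r1c7∈{7}] nothing but 7 survives at r1c7 ⇒ r1c7=7.
Step 21. [r1c6∈{4}] r1c6's peers cover all but 4. So r1c6=4.
Step 22. [r9c8∈{1}] only 1 remains possible at r9c8 ⇒ r9c8=1.
Step 23. [r4c3∈{5}] r4c3 has the single candidate 5 ⇒ r4c3=5.
Step 24. [r9c6∈{7}] r9c6 has the single candidate 7. So r9c6=7.
Step 25. [r8c2∈{7}] r8c2 has the single candidate 7, so r8c2=7.
Step 26. [r7c3∈{3}] r7c3's peers cover all but 3 ⇒ r7c3=3.
Step 27. [r8c4∈{4}] r8c4's peers cover all but 4 ⇒ r8c4=4.
Step 28. [r7c5∈{1}] r7c5 has the single candidate 1. So r7c5=1.
Step 29. [r6c5∈{5}] r6c5 has the single candidate 5, so r6c5=5.
Step 30. [r2c2∈{6}] r2c2 has the single candidate 6 ⇒ r2c2=6.
Step 31. [r5c4∈{3}] r5c4 is down to just 3, so r5c4=3.
Step 32. [r9c4∈{6}] nothing but 6 survives at r9c4, so r9c4=6.
Step 33. [r3c7∈{9}] r3c7's peers cover all but 9. So r3c7=9.
Step 34. [r6c2∈{1}] only 1 remains possible at r6c2 ⇒ r6c2=1.

Answer: 8 3 9 1 6 4 7 5 2 / 1 6 7 9 2 5 4 8 3 / 4 5 2 8 7 3 9 6 1 / 3 4 5 7 9 1 8 2 6 / 9 2 8 3 4 6 1 7 5 / 7 1 6 2 5 8 3 9 4 / 6 8 3 5 1 9 2 4 7 / 5 7 1 4 8 2 6 3 9 / 2 9 4 6 3 7 5 1 8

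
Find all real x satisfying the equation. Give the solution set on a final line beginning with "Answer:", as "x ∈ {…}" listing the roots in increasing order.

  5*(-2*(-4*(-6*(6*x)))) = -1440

Step 1. [5*(-2*(-4*(-6*(6*x)))) = -1440] leading coefficient 5: divide by 5, so div: -2*(-4*(-6*(6*x))) = -288.
Step 2. [-2*(-4*(-6*(6*x))) = -288] divide by the outer -2 ⇒ div: -4*(-6*(6*x)) = 144.
Step 3. [-4*(-6*(6*x)) = 144] -4·(inner) — divide through by -4 ⇒ div: -6*(6*x) = -36.
Step 4. [-6*(6*x) = -36] -6·(inner) — divide through by -6, so div: 6*x = 6.
Step 5. [6*x = 6] leading coefficient 6: divide by 6, so div: x = 1.

Answer: x ∈ {1}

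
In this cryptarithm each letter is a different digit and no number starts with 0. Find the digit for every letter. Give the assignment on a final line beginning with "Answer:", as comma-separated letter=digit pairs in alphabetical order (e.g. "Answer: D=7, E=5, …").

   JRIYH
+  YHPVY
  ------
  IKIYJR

Step 1. [I] I is the leading digit of a 6-digit sum of two 5-digit numbers; the final carry is exactly 1, so I=1.
Step 2. [col 1: H + Y ≡ R (mod 10)] no forcing yet in column 1 (carry-in 0); R=3 is free and consistent — try it ⇒ R=3.
Step 3. [col 1: H + Y ≡ R (mod 10)] no forcing yet in column 1 (carry-in 0); Y=5 is free and consistent — try it, so Y=5.
Step 4. [col 1: H + Y ≡ R (mod 10)] in column 1 we have H+Y≡R with carry-in 0; given Y=5, R=3 and digits 1,3,5 already taken and all letters distinct, that pins H to 8, so H=8.
Step 5. [col 2: Y + V ≡ J (mod 10)] no forcing yet in column 2 (carry-in 1); J=6 is free and consistent — try it, so J=6.
Step 6. [col 2: Y + V ≡ J (mod 10)] column 2: given Y=5, J=6, carry-in 1, and digits 1,3,5,6,8 already taken and all letters distinct, Y+V≡J (mod 10) forces V=0 ⇒ V=0.
Step 7. [col 3: I + P ≡ Y (mod 10)] in column 3 we have I+P≡Y with carry-in 0; given I=1, Y=5 and digits 0,1,3,5,6,8 already taken and all letters distinct, that pins P to 4, so P=4.
Step 8. [col 5: J + Y ≡ K (mod 10)] in column 5 we have J+Y≡K with carry-in 1; given J=6, Y=5 and digits 0,1,3,4,5,6,8 already taken and all letters distinct, that pins K to 2. So K=2.

Answer: H=8, I=1, J=6, K=2, P=4, R=3, V=0, Y=5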